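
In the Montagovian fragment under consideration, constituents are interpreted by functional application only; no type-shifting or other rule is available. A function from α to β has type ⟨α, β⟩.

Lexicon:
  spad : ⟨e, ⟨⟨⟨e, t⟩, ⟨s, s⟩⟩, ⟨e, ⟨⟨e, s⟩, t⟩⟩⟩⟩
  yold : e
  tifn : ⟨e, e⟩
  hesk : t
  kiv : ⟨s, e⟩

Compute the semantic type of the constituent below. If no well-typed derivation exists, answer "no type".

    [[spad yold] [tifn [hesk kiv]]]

no type

At [spad yold], spad : ⟨e, ⟨⟨⟨e, t⟩, ⟨s, s⟩⟩, ⟨e, ⟨⟨e, s⟩, t⟩⟩⟩⟩ takes yold : e, giving ⟨⟨⟨e, t⟩, ⟨s, s⟩⟩, ⟨e, ⟨⟨e, s⟩, t⟩⟩⟩.
At [hesk kiv]: neither t nor ⟨s, e⟩ can take the other as argument; the node is ill-typed.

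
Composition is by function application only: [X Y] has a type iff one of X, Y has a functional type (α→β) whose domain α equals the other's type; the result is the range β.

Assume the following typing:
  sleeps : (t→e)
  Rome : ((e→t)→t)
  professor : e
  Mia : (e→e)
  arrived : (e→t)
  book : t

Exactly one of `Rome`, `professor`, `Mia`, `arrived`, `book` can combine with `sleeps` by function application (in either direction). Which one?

book

Rome : ((e→t)→t) — neither side's domain matches the other.
professor : e — neither side's domain matches the other.
Mia : (e→e) — neither side's domain matches the other.
arrived : (e→t) — neither side's domain matches the other.
book — combines: sleeps : (t→e) takes book : t as argument, giving e.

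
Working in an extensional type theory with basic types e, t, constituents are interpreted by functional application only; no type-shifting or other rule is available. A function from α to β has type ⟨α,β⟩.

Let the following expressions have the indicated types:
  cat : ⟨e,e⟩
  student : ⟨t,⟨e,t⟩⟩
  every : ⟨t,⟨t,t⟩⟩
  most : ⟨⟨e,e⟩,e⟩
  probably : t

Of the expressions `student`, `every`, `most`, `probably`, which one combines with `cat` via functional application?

student : ⟨t,⟨e,t⟩⟩ — cat needs e; student needs t; neither fits.
every : ⟨t,⟨t,t⟩⟩ — cat needs e; every needs t; neither fits.
most — combines: most : ⟨⟨e,e⟩,e⟩ takes cat : ⟨e,e⟩ as argument, giving e.
probably : t — cat needs e; probably needs nothing (atomic); neither fits.

most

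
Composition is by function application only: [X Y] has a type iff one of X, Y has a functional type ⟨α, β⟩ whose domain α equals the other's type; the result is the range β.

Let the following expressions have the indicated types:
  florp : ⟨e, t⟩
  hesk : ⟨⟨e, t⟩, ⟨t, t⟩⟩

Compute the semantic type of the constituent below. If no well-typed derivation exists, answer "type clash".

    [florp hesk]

[florp hesk]: functor hesk : ⟨⟨e, t⟩, ⟨t, t⟩⟩, argument florp : ⟨e, t⟩; result ⟨t, t⟩.

⟨t, t⟩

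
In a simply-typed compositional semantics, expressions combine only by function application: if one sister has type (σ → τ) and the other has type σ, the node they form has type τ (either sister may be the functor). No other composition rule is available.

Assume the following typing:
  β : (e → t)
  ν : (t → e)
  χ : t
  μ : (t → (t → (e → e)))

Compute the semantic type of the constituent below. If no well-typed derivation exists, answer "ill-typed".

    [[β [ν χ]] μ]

[ν χ]: (t → e) applied to t yields e.
[β [ν χ]]: (e → t) applied to e yields t.
[[β [ν χ]] μ]: (t → (t → (e → e))) applied to t yields (t → (e → e)).

(t → (e → e))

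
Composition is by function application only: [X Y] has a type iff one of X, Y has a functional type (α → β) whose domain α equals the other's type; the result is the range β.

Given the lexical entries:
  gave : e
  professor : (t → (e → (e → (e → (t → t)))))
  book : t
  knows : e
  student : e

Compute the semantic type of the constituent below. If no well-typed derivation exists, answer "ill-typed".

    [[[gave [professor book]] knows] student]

(t → t)

[professor book]: (t → (e → (e → (e → (t → t))))) applied to t yields (e → (e → (e → (t → t)))).
[gave [professor book]]: (e → (e → (e → (t → t)))) applied to e yields (e → (e → (t → t))).
[[gave [professor book]] knows]: (e → (e → (t → t))) applied to e yields (e → (t → t)).
[[[gave [professor book]] knows] student]: (e → (t → t)) applied to e yields (t → t).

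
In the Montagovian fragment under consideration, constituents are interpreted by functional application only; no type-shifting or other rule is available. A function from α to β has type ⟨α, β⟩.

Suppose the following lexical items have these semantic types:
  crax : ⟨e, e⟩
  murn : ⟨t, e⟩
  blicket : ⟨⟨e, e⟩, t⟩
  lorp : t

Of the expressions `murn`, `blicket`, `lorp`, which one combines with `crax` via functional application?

murn : ⟨t, e⟩ — no; crax wants e, and murn wants t.
blicket — combines: blicket : ⟨⟨e, e⟩, t⟩ takes crax : ⟨e, e⟩ as argument, giving t.
lorp : t — no; crax wants e, and lorp wants nothing (atomic).

blicket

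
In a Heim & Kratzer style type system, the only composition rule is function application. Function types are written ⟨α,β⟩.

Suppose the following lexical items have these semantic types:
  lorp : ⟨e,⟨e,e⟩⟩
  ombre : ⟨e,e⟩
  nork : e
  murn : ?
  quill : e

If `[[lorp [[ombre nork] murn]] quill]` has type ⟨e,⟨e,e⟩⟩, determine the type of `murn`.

For [[lorp [[ombre nork] murn]] quill] to have type ⟨e,⟨e,e⟩⟩ with quill of type e, [lorp [[ombre nork] murn]] must be the function: [lorp [[ombre nork] murn]] : ⟨e,⟨e,⟨e,e⟩⟩⟩.
For [lorp [[ombre nork] murn]] to have type ⟨e,⟨e,⟨e,e⟩⟩⟩ with lorp of type ⟨e,⟨e,e⟩⟩, [[ombre nork] murn] must be the function: [[ombre nork] murn] : ⟨⟨e,⟨e,e⟩⟩,⟨e,⟨e,⟨e,e⟩⟩⟩⟩.
For [[ombre nork] murn] to have type ⟨⟨e,⟨e,e⟩⟩,⟨e,⟨e,⟨e,e⟩⟩⟩⟩ with [ombre nork] of type e, murn must be the function: murn : ⟨e,⟨⟨e,⟨e,e⟩⟩,⟨e,⟨e,⟨e,e⟩⟩⟩⟩⟩.

⟨e,⟨⟨e,⟨e,e⟩⟩,⟨e,⟨e,⟨e,e⟩⟩⟩⟩⟩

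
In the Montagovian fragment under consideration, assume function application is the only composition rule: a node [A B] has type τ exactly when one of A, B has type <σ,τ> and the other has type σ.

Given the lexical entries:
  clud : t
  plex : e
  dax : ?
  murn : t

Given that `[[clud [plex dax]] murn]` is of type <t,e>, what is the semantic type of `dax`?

For [[clud [plex dax]] murn] to have type <t,e> with murn of type t, [clud [plex dax]] must be the function: [clud [plex dax]] : <t,<t,e>>.
For [clud [plex dax]] to have type <t,<t,e>> with clud of type t, [plex dax] must be the function: [plex dax] : <t,<t,<t,e>>>.
For [plex dax] to have type <t,<t,<t,e>>> with plex of type e, dax must be the function: dax : <e,<t,<t,<t,e>>>>.

<e,<t,<t,<t,e>>>>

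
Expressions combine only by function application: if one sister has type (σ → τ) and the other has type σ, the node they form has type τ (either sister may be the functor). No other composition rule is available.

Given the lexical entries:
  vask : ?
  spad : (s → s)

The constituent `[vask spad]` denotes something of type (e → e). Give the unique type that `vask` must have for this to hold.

((s → s) → (e → e))

[vask spad] must have type (e → e). The sister spad has type (s → s); that is not a function onto (e → e), so vask must be the functor, of type ((s → s) → (e → e)).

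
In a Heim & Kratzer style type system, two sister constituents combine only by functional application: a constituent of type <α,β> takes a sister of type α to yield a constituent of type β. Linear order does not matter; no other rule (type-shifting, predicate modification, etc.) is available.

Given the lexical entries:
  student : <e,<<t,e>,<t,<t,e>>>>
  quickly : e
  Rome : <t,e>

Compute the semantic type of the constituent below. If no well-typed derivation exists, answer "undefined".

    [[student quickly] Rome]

[student quickly]: <e,<<t,e>,<t,<t,e>>>> applied to e yields <<t,e>,<t,<t,e>>>.
[[student quickly] Rome]: <<t,e>,<t,<t,e>>> applied to <t,e> yields <t,<t,e>>.

<t,<t,e>>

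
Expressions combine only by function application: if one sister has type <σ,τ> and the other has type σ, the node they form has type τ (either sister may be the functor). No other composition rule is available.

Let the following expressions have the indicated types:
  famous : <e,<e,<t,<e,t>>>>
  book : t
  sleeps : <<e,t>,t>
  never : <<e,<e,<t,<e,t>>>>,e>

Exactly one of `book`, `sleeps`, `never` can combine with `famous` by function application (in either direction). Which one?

never

book : t — famous needs e; book needs nothing (atomic); neither fits.
sleeps : <<e,t>,t> — famous needs e; sleeps needs <e,t>; neither fits.
never — combines: never : <<e,<e,<t,<e,t>>>>,e> takes famous : <e,<e,<t,<e,t>>>> as argument, giving e.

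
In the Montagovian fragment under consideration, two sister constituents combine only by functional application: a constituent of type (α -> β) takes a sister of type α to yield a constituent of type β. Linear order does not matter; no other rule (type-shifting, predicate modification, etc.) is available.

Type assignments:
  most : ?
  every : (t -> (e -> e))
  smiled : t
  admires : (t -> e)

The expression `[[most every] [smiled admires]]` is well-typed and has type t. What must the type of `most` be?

((t -> (e -> e)) -> (e -> t))

At [[most every] [smiled admires]] (required: t): [smiled admires] is e, which is not a function with range t; hence [most every] is the functor — type (e -> t).
At [most every] (required: (e -> t)): every is (t -> (e -> e)), which is not a function with range (e -> t); hence most is the functor — type ((t -> (e -> e)) -> (e -> t)).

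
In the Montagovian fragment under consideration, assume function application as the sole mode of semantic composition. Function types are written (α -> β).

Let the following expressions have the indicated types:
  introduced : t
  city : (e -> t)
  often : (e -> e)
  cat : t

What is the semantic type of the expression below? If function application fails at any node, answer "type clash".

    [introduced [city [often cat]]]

type clash

[often cat]: (e -> e) with t — neither is a function whose domain matches the other; composition fails here.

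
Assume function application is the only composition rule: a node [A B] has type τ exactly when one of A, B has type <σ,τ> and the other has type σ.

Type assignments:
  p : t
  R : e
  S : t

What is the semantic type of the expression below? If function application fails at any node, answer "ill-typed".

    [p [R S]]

ill-typed

[R S]: e with t — neither is a function whose domain matches the other; composition fails here.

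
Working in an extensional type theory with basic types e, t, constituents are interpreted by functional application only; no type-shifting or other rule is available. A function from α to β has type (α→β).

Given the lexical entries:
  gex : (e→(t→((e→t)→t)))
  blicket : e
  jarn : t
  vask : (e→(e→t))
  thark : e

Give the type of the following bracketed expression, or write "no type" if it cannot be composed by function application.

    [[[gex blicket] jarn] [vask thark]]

t

[gex blicket]: functor gex : (e→(t→((e→t)→t))), argument blicket : e; result (t→((e→t)→t)).
[[gex blicket] jarn]: functor [gex blicket] : (t→((e→t)→t)), argument jarn : t; result ((e→t)→t).
[vask thark]: functor vask : (e→(e→t)), argument thark : e; result (e→t).
[[[gex blicket] jarn] [vask thark]]: functor [[gex blicket] jarn] : ((e→t)→t), argument [vask thark] : (e→t); result t.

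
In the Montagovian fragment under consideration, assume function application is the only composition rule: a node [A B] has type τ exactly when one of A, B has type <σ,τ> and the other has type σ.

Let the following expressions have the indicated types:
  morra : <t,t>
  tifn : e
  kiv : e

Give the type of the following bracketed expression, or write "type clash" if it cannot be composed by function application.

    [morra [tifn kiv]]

[tifn kiv]: e with e — neither is a function whose domain matches the other; composition fails here.

type clash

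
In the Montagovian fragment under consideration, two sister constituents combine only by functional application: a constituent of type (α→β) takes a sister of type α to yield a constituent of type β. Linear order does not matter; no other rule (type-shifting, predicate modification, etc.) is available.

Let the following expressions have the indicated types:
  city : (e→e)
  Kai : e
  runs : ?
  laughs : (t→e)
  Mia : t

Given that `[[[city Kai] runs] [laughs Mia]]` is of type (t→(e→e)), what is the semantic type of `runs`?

(e→(e→(t→(e→e))))

[[[city Kai] runs] [laughs Mia]] must have type (t→(e→e)). The sister [laughs Mia] has type e; that is not a function onto (t→(e→e)), so [[city Kai] runs] must be the functor, of type (e→(t→(e→e))).
[[city Kai] runs] must have type (e→(t→(e→e))). The sister [city Kai] has type e; that is not a function onto (e→(t→(e→e))), so runs must be the functor, of type (e→(e→(t→(e→e)))).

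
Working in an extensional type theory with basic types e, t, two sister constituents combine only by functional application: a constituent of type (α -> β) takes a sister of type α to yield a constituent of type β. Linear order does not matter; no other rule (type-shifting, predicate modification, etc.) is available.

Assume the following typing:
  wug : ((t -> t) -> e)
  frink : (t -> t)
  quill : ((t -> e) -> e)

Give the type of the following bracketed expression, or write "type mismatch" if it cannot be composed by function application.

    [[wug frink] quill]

type mismatch

[wug frink] — wug of type ((t -> t) -> e) combines with frink of type (t -> t): type e.
[[wug frink] quill]: e with ((t -> e) -> e) — neither is a function whose domain matches the other; composition fails here.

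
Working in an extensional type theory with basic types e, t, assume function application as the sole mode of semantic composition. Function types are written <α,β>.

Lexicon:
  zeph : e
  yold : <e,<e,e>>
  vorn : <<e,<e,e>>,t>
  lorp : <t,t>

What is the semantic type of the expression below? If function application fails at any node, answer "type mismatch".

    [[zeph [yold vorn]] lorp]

type mismatch

[yold vorn] — vorn of type <<e,<e,e>>,t> combines with yold of type <e,<e,e>>: type t.
[zeph [yold vorn]]: e and t cannot combine by function application — type clash.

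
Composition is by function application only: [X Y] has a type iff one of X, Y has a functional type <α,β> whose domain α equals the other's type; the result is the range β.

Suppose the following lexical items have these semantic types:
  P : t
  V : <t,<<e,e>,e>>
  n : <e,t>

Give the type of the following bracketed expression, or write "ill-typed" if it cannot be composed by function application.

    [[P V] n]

ill-typed

[P V]: functor V : <t,<<e,e>,e>>, argument P : t; result <<e,e>,e>.
At [[P V] n]: neither <<e,e>,e> nor <e,t> can take the other as argument; the node is ill-typed.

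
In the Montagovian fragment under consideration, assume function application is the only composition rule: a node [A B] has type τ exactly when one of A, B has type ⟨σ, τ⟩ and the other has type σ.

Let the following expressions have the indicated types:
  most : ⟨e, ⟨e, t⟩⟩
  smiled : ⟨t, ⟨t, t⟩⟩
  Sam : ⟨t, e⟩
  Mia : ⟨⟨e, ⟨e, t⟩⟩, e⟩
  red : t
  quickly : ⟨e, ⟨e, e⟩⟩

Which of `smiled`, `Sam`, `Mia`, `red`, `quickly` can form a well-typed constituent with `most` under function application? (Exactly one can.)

Mia

smiled : ⟨t, ⟨t, t⟩⟩ — no; most wants e, and smiled wants t.
Sam : ⟨t, e⟩ — no; most wants e, and Sam wants t.
Mia — combines: Mia : ⟨⟨e, ⟨e, t⟩⟩, e⟩ takes most : ⟨e, ⟨e, t⟩⟩ as argument, giving e.
red : t — no; most wants e, and red wants nothing (atomic).
quickly : ⟨e, ⟨e, e⟩⟩ — no; most wants e, and quickly wants e.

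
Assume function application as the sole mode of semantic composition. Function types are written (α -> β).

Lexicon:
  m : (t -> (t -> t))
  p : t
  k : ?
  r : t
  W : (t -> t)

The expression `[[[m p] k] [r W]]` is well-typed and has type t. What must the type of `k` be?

[[[m p] k] [r W]] is required to be t. [r W] : t cannot yield t as functor, so [[m p] k] : (t -> t).
[[m p] k] is required to be (t -> t). [m p] : (t -> t) cannot yield (t -> t) as functor, so k : ((t -> t) -> (t -> t)).

((t -> t) -> (t -> t))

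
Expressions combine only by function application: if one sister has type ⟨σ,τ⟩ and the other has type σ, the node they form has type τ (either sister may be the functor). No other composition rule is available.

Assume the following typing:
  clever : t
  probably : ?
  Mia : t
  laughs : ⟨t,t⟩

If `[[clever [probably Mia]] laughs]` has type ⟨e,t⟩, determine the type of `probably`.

For [[clever [probably Mia]] laughs] to have type ⟨e,t⟩ with laughs of type ⟨t,t⟩, [clever [probably Mia]] must be the function: [clever [probably Mia]] : ⟨⟨t,t⟩,⟨e,t⟩⟩.
For [clever [probably Mia]] to have type ⟨⟨t,t⟩,⟨e,t⟩⟩ with clever of type t, [probably Mia] must be the function: [probably Mia] : ⟨t,⟨⟨t,t⟩,⟨e,t⟩⟩⟩.
For [probably Mia] to have type ⟨t,⟨⟨t,t⟩,⟨e,t⟩⟩⟩ with Mia of type t, probably must be the function: probably : ⟨t,⟨t,⟨⟨t,t⟩,⟨e,t⟩⟩⟩⟩.

⟨t,⟨t,⟨⟨t,t⟩,⟨e,t⟩⟩⟩⟩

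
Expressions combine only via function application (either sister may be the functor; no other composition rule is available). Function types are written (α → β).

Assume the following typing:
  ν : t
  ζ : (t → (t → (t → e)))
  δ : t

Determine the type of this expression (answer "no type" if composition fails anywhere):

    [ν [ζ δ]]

(t → e)

[ζ δ]: ζ is (t → (t → (t → e))), δ is t; result (t → (t → e)).
[ν [ζ δ]]: [ζ δ] is (t → (t → e)), ν is t; result (t → e).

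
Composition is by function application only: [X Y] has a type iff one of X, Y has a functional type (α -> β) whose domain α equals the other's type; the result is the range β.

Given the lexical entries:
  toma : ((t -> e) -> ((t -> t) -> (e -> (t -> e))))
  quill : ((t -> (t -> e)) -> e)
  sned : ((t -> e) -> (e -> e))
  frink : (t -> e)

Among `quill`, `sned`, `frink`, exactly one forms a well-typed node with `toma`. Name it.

frink

quill : ((t -> (t -> e)) -> e) — does not combine with toma.
sned : ((t -> e) -> (e -> e)) — does not combine with toma.
frink — combines: toma : ((t -> e) -> ((t -> t) -> (e -> (t -> e)))) takes frink : (t -> e) as argument, giving ((t -> t) -> (e -> (t -> e))).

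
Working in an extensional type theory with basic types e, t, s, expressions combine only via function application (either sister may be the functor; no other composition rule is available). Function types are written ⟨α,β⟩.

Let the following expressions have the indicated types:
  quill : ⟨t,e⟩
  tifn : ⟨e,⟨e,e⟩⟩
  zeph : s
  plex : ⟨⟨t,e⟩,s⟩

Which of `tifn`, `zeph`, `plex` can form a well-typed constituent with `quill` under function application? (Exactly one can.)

plex

tifn : ⟨e,⟨e,e⟩⟩ — quill needs t; tifn needs e; neither fits.
zeph : s — quill needs t; zeph needs nothing (atomic); neither fits.
plex — combines: plex : ⟨⟨t,e⟩,s⟩ takes quill : ⟨t,e⟩ as argument, giving s.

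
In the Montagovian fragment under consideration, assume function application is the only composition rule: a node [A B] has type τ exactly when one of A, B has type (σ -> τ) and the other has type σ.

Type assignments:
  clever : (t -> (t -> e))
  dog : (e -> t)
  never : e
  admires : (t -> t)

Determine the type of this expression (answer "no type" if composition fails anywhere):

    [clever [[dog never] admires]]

(t -> e)

[dog never] — dog of type (e -> t) combines with never of type e: type t.
[[dog never] admires] — admires of type (t -> t) combines with [dog never] of type t: type t.
[clever [[dog never] admires]] — clever of type (t -> (t -> e)) combines with [[dog never] admires] of type t: type (t -> e).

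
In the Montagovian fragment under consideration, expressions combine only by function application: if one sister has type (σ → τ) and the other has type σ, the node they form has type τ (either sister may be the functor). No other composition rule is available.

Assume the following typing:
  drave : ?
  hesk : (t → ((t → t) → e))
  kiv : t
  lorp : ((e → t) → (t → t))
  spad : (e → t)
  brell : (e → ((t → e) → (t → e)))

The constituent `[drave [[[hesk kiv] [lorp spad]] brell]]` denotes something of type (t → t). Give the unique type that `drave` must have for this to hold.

[drave [[[hesk kiv] [lorp spad]] brell]] is required to be (t → t). [[[hesk kiv] [lorp spad]] brell] : ((t → e) → (t → e)) cannot yield (t → t) as functor, so drave : (((t → e) → (t → e)) → (t → t)).

(((t → e) → (t → e)) → (t → t))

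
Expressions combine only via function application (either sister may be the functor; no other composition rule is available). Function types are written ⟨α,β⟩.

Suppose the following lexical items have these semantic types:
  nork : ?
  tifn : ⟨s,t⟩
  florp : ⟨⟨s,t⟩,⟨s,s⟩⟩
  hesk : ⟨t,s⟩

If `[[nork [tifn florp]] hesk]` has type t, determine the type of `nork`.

⟨⟨s,s⟩,⟨⟨t,s⟩,t⟩⟩

[[nork [tifn florp]] hesk] must have type t. The sister hesk has type ⟨t,s⟩; that is not a function onto t, so [nork [tifn florp]] must be the functor, of type ⟨⟨t,s⟩,t⟩.
[nork [tifn florp]] must have type ⟨⟨t,s⟩,t⟩. The sister [tifn florp] has type ⟨s,s⟩; that is not a function onto ⟨⟨t,s⟩,t⟩, so nork must be the functor, of type ⟨⟨s,s⟩,⟨⟨t,s⟩,t⟩⟩.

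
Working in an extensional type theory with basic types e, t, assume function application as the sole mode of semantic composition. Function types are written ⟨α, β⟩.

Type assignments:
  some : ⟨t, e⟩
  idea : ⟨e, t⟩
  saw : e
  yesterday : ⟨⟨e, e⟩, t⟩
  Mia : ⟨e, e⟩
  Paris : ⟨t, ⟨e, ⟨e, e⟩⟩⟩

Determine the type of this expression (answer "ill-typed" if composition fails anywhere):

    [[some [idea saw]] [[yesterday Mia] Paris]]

⟨e, e⟩

[idea saw]: idea is ⟨e, t⟩, saw is e; result t.
[some [idea saw]]: some is ⟨t, e⟩, [idea saw] is t; result e.
[yesterday Mia]: yesterday is ⟨⟨e, e⟩, t⟩, Mia is ⟨e, e⟩; result t.
[[yesterday Mia] Paris]: Paris is ⟨t, ⟨e, ⟨e, e⟩⟩⟩, [yesterday Mia] is t; result ⟨e, ⟨e, e⟩⟩.
[[some [idea saw]] [[yesterday Mia] Paris]]: [[yesterday Mia] Paris] is ⟨e, ⟨e, e⟩⟩, [some [idea saw]] is e; result ⟨e, e⟩.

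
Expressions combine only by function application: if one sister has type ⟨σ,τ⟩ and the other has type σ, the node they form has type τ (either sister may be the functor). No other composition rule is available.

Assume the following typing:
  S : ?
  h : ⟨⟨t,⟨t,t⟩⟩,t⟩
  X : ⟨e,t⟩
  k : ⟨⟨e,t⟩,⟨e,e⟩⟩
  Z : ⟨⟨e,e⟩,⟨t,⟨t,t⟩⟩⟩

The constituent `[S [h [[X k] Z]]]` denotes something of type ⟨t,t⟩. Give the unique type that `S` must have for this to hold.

[S [h [[X k] Z]]] must have type ⟨t,t⟩. The sister [h [[X k] Z]] has type t; that is not a function onto ⟨t,t⟩, so S must be the functor, of type ⟨t,⟨t,t⟩⟩.

⟨t,⟨t,t⟩⟩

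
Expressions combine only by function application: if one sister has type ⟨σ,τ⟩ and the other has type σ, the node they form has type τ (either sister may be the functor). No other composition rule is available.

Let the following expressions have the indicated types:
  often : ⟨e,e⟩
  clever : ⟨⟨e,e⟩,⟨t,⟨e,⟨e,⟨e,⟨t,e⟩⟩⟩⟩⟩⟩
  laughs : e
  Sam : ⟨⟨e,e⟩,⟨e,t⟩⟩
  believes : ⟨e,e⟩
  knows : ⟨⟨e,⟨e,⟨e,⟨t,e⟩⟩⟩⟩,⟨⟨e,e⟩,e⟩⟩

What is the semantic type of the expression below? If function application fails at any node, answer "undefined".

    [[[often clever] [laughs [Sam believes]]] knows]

⟨⟨e,e⟩,e⟩

[often clever]: ⟨⟨e,e⟩,⟨t,⟨e,⟨e,⟨e,⟨t,e⟩⟩⟩⟩⟩⟩ applied to ⟨e,e⟩ yields ⟨t,⟨e,⟨e,⟨e,⟨t,e⟩⟩⟩⟩⟩.
[Sam believes]: ⟨⟨e,e⟩,⟨e,t⟩⟩ applied to ⟨e,e⟩ yields ⟨e,t⟩.
[laughs [Sam believes]]: ⟨e,t⟩ applied to e yields t.
[[often clever] [laughs [Sam believes]]]: ⟨t,⟨e,⟨e,⟨e,⟨t,e⟩⟩⟩⟩⟩ applied to t yields ⟨e,⟨e,⟨e,⟨t,e⟩⟩⟩⟩.
[[[often clever] [laughs [Sam believes]]] knows]: ⟨⟨e,⟨e,⟨e,⟨t,e⟩⟩⟩⟩,⟨⟨e,e⟩,e⟩⟩ applied to ⟨e,⟨e,⟨e,⟨t,e⟩⟩⟩⟩ yields ⟨⟨e,e⟩,e⟩.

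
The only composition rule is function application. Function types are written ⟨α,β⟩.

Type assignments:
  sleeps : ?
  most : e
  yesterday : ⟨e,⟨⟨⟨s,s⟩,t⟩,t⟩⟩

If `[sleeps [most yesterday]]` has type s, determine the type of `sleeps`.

⟨⟨⟨⟨s,s⟩,t⟩,t⟩,s⟩

At [sleeps [most yesterday]] (required: s): [most yesterday] is ⟨⟨⟨s,s⟩,t⟩,t⟩, which is not a function with range s; hence sleeps is the functor — type ⟨⟨⟨⟨s,s⟩,t⟩,t⟩,s⟩.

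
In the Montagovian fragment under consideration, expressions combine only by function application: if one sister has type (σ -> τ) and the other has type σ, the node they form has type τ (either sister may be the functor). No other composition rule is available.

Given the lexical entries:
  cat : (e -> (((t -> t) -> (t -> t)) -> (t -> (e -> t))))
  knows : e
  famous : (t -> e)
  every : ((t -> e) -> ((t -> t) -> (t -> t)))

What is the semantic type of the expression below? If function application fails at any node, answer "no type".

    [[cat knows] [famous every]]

(t -> (e -> t))

At [cat knows], cat : (e -> (((t -> t) -> (t -> t)) -> (t -> (e -> t)))) takes knows : e, giving (((t -> t) -> (t -> t)) -> (t -> (e -> t))).
At [famous every], every : ((t -> e) -> ((t -> t) -> (t -> t))) takes famous : (t -> e), giving ((t -> t) -> (t -> t)).
At [[cat knows] [famous every]], [cat knows] : (((t -> t) -> (t -> t)) -> (t -> (e -> t))) takes [famous every] : ((t -> t) -> (t -> t)), giving (t -> (e -> t)).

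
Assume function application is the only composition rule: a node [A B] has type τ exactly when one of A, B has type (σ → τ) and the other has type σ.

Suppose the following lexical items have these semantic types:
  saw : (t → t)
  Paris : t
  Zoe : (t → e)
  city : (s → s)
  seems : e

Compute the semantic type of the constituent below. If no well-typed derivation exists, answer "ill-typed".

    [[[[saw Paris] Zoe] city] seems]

At [saw Paris], saw : (t → t) takes Paris : t, giving t.
At [[saw Paris] Zoe], Zoe : (t → e) takes [saw Paris] : t, giving e.
[[[saw Paris] Zoe] city]: e and (s → s) cannot combine by function application — type clash.

ill-typed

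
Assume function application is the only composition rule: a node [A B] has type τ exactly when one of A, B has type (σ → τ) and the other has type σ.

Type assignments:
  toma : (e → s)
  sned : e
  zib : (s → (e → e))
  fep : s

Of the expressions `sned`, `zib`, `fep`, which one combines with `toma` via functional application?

sned

sned — combines: toma : (e → s) takes sned : e as argument, giving s.
zib : (s → (e → e)) — neither side's domain matches the other.
fep : s — neither side's domain matches the other.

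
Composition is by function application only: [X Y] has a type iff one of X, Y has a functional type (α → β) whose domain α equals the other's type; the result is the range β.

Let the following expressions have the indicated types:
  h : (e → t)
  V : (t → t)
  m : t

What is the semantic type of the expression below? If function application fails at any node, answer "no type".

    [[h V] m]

[h V]: (e → t) and (t → t) cannot combine by function application — type clash.

no type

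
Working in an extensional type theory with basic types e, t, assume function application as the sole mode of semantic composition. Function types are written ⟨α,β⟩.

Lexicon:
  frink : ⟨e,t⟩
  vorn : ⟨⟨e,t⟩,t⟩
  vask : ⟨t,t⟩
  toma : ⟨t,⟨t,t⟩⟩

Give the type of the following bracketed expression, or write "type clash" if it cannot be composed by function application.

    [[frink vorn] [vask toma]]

[frink vorn]: vorn is ⟨⟨e,t⟩,t⟩, frink is ⟨e,t⟩; result t.
[vask toma]: ⟨t,t⟩ and ⟨t,⟨t,t⟩⟩ cannot combine by function application — type clash.

type clash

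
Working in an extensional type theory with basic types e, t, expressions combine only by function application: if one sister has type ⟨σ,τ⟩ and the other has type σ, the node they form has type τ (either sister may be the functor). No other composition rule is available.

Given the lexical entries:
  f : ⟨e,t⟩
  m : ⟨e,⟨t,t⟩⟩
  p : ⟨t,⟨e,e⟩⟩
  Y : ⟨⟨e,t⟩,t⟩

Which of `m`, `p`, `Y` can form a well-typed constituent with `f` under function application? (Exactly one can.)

Y

m : ⟨e,⟨t,t⟩⟩ — neither side's domain matches the other.
p : ⟨t,⟨e,e⟩⟩ — neither side's domain matches the other.
Y — combines: Y : ⟨⟨e,t⟩,t⟩ takes f : ⟨e,t⟩ as argument, giving t.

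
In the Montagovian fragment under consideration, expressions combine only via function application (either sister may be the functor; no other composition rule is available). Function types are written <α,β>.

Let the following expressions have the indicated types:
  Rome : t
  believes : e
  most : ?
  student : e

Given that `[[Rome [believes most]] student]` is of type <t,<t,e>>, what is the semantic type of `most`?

At [[Rome [believes most]] student] (required: <t,<t,e>>): student is e, which is not a function with range <t,<t,e>>; hence [Rome [believes most]] is the functor — type <e,<t,<t,e>>>.
At [Rome [believes most]] (required: <e,<t,<t,e>>>): Rome is t, which is not a function with range <e,<t,<t,e>>>; hence [believes most] is the functor — type <t,<e,<t,<t,e>>>>.
At [believes most] (required: <t,<e,<t,<t,e>>>>): believes is e, which is not a function with range <t,<e,<t,<t,e>>>>; hence most is the functor — type <e,<t,<e,<t,<t,e>>>>>.

<e,<t,<e,<t,<t,e>>>>>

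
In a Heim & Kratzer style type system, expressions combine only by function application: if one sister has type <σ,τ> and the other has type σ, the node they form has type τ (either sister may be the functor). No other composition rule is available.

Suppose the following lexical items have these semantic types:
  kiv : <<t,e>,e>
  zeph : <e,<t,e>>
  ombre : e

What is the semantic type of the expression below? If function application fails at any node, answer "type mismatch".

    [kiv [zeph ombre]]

e

[zeph ombre] — zeph of type <e,<t,e>> combines with ombre of type e: type <t,e>.
[kiv [zeph ombre]] — kiv of type <<t,e>,e> combines with [zeph ombre] of type <t,e>: type e.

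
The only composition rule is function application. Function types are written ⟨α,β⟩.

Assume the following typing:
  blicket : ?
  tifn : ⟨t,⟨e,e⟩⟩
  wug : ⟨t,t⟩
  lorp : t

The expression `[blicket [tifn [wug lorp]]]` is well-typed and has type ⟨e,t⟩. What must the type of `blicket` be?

⟨⟨e,e⟩,⟨e,t⟩⟩

[blicket [tifn [wug lorp]]] is required to be ⟨e,t⟩. [tifn [wug lorp]] : ⟨e,e⟩ cannot yield ⟨e,t⟩ as functor, so blicket : ⟨⟨e,e⟩,⟨e,t⟩⟩.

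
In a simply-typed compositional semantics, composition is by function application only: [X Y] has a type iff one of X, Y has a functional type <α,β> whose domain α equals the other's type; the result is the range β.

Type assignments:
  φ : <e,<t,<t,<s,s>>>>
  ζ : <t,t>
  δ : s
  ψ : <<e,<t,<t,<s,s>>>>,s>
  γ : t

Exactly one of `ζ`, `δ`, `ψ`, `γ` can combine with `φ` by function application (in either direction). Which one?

ψ

ζ : <t,t> — does not combine with φ.
δ : s — does not combine with φ.
ψ — combines: ψ : <<e,<t,<t,<s,s>>>>,s> takes φ : <e,<t,<t,<s,s>>>> as argument, giving s.
γ : t — does not combine with φ.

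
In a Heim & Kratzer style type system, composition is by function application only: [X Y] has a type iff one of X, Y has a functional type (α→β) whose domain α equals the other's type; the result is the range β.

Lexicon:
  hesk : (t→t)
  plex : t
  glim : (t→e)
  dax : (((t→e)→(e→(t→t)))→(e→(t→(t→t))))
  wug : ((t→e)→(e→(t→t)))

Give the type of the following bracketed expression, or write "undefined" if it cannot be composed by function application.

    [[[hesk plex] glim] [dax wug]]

[hesk plex] — hesk of type (t→t) combines with plex of type t: type t.
[[hesk plex] glim] — glim of type (t→e) combines with [hesk plex] of type t: type e.
[dax wug] — dax of type (((t→e)→(e→(t→t)))→(e→(t→(t→t)))) combines with wug of type ((t→e)→(e→(t→t))): type (e→(t→(t→t))).
[[[hesk plex] glim] [dax wug]] — [dax wug] of type (e→(t→(t→t))) combines with [[hesk plex] glim] of type e: type (t→(t→t)).

(t→(t→t))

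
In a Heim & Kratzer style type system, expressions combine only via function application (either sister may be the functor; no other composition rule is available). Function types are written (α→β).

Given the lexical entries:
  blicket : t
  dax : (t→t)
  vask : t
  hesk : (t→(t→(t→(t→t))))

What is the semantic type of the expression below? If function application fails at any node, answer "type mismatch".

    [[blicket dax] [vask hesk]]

(t→(t→t))

At [blicket dax], dax : (t→t) takes blicket : t, giving t.
At [vask hesk], hesk : (t→(t→(t→(t→t)))) takes vask : t, giving (t→(t→(t→t))).
At [[blicket dax] [vask hesk]], [vask hesk] : (t→(t→(t→t))) takes [blicket dax] : t, giving (t→(t→t)).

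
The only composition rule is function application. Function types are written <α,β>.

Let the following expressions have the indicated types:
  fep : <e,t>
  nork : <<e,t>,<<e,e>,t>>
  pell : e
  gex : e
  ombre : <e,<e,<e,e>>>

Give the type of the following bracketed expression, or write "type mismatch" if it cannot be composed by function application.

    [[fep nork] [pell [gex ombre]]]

[fep nork] — nork of type <<e,t>,<<e,e>,t>> combines with fep of type <e,t>: type <<e,e>,t>.
[gex ombre] — ombre of type <e,<e,<e,e>>> combines with gex of type e: type <e,<e,e>>.
[pell [gex ombre]] — [gex ombre] of type <e,<e,e>> combines with pell of type e: type <e,e>.
[[fep nork] [pell [gex ombre]]] — [fep nork] of type <<e,e>,t> combines with [pell [gex ombre]] of type <e,e>: type t.

t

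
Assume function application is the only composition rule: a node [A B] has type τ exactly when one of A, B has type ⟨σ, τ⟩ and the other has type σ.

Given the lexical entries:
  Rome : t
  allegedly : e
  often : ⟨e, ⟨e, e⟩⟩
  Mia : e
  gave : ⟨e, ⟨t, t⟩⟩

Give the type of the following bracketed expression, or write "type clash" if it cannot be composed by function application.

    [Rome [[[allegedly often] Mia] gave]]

t

[allegedly often] — often of type ⟨e, ⟨e, e⟩⟩ combines with allegedly of type e: type ⟨e, e⟩.
[[allegedly often] Mia] — [allegedly often] of type ⟨e, e⟩ combines with Mia of type e: type e.
[[[allegedly often] Mia] gave] — gave of type ⟨e, ⟨t, t⟩⟩ combines with [[allegedly often] Mia] of type e: type ⟨t, t⟩.
[Rome [[[allegedly often] Mia] gave]] — [[[allegedly often] Mia] gave] of type ⟨t, t⟩ combines with Rome of type t: type t.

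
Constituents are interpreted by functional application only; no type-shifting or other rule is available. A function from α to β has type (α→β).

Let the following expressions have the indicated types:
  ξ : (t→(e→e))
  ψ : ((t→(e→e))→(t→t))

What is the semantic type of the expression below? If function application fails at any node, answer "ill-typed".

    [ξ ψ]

[ξ ψ]: functor ψ : ((t→(e→e))→(t→t)), argument ξ : (t→(e→e)); result (t→t).

(t→t)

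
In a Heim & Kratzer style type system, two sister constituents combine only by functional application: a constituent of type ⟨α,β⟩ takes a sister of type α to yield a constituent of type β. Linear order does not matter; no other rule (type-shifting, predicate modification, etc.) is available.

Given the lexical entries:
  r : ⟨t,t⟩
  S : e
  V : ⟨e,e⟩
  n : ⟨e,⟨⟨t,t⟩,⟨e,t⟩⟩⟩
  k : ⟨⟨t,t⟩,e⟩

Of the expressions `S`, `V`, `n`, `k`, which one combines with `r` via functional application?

S : e — does not combine with r.
V : ⟨e,e⟩ — does not combine with r.
n : ⟨e,⟨⟨t,t⟩,⟨e,t⟩⟩⟩ — does not combine with r.
k — combines: k : ⟨⟨t,t⟩,e⟩ takes r : ⟨t,t⟩ as argument, giving e.

k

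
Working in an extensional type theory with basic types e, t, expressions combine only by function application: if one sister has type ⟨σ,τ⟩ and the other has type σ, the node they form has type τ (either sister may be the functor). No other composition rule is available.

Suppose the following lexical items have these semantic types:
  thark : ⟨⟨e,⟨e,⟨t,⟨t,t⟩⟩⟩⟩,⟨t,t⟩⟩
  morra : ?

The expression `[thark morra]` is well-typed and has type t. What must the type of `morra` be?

⟨⟨⟨e,⟨e,⟨t,⟨t,t⟩⟩⟩⟩,⟨t,t⟩⟩,t⟩

[thark morra] must have type t. The sister thark has type ⟨⟨e,⟨e,⟨t,⟨t,t⟩⟩⟩⟩,⟨t,t⟩⟩; that is not a function onto t, so morra must be the functor, of type ⟨⟨⟨e,⟨e,⟨t,⟨t,t⟩⟩⟩⟩,⟨t,t⟩⟩,t⟩.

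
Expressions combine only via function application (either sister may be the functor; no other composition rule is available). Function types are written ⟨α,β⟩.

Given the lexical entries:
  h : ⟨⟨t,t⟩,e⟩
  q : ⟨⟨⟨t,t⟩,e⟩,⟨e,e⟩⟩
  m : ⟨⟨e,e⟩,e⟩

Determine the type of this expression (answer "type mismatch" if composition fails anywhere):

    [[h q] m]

e

[h q]: q is ⟨⟨⟨t,t⟩,e⟩,⟨e,e⟩⟩, h is ⟨⟨t,t⟩,e⟩; result ⟨e,e⟩.
[[h q] m]: m is ⟨⟨e,e⟩,e⟩, [h q] is ⟨e,e⟩; result e.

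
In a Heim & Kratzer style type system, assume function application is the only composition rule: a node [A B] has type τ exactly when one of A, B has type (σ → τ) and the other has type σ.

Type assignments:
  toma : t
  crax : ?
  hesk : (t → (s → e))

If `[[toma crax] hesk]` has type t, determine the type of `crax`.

At [[toma crax] hesk] (required: t): hesk is (t → (s → e)), which is not a function with range t; hence [toma crax] is the functor — type ((t → (s → e)) → t).
At [toma crax] (required: ((t → (s → e)) → t)): toma is t, which is not a function with range ((t → (s → e)) → t); hence crax is the functor — type (t → ((t → (s → e)) → t)).

(t → ((t → (s → e)) → t))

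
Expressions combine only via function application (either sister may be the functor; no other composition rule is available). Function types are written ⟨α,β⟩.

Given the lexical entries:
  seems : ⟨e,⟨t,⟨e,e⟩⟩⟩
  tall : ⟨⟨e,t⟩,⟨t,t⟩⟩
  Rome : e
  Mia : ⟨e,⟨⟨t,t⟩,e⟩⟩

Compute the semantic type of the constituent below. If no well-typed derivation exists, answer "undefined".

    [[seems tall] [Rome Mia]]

[seems tall]: ⟨e,⟨t,⟨e,e⟩⟩⟩ and ⟨⟨e,t⟩,⟨t,t⟩⟩ cannot combine by function application — type clash.

undefined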